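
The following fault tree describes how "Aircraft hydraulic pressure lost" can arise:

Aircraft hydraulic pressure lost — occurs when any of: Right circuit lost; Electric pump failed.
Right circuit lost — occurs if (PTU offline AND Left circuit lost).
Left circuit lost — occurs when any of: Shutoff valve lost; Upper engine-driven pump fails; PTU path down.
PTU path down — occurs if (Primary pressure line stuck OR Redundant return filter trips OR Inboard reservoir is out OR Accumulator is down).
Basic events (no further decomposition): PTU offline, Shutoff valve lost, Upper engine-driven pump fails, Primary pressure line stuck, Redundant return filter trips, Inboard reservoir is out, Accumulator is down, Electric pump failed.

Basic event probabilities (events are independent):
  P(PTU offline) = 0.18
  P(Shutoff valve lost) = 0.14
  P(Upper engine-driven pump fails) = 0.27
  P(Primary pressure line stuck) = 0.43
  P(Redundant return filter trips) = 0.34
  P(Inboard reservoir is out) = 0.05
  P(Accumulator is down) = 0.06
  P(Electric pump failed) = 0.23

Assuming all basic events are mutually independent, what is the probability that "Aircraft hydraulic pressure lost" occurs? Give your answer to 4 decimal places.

P(PTU path down) [OR] = 1 − (1−0.43) × (1−0.34) × (1−0.05) × (1−0.06) = 0.664053
P(Left circuit lost) [OR] = 1 − (1−0.14) × (1−0.27) × (1−0.664053) = 0.789092
P(Right circuit lost) [AND] = 0.18 × 0.789092 = 0.142037
P(Aircraft hydraulic pressure lost) [OR] = 1 − (1−0.142037) × (1−0.23) = 0.339368
Rounded to 4 decimal places: P(Aircraft hydraulic pressure lost) ≈ 0.3394.

0.3394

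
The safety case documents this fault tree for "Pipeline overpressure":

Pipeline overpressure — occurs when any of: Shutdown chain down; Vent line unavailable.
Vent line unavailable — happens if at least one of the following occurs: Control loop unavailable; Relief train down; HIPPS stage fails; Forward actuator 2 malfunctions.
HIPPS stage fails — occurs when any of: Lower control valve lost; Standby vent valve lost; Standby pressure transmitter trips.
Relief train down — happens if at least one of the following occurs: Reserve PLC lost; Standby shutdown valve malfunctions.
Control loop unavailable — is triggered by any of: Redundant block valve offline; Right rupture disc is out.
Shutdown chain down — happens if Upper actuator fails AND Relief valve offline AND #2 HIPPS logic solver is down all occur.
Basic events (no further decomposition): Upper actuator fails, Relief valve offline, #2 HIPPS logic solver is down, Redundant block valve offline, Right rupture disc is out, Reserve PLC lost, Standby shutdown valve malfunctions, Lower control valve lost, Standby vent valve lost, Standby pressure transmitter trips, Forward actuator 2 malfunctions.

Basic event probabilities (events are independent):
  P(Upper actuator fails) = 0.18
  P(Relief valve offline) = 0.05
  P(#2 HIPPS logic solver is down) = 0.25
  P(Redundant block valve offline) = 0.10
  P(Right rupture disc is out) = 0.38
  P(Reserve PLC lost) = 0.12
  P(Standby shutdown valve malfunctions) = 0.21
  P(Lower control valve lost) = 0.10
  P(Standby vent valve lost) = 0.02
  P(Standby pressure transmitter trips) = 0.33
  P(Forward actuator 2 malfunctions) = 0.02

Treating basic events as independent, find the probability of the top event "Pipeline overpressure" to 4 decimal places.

0.7759

P(Shutdown chain down) [AND] = 0.18 × 0.05 × 0.25 = 0.002250
P(Control loop unavailable) [OR] = 1 − (1−0.10) × (1−0.38) = 0.442000
P(Relief train down) [OR] = 1 − (1−0.12) × (1−0.21) = 0.304800
P(HIPPS stage fails) [OR] = 1 − (1−0.10) × (1−0.02) × (1−0.33) = 0.409060
P(Vent line unavailable) [OR] = 1 − (1−0.442000) × (1−0.304800) × (1−0.409060) × (1−0.02) = 0.775346
P(Pipeline overpressure) [OR] = 1 − (1−0.002250) × (1−0.775346) = 0.775851
Rounded to 4 decimal places: P(Pipeline overpressure) ≈ 0.7759.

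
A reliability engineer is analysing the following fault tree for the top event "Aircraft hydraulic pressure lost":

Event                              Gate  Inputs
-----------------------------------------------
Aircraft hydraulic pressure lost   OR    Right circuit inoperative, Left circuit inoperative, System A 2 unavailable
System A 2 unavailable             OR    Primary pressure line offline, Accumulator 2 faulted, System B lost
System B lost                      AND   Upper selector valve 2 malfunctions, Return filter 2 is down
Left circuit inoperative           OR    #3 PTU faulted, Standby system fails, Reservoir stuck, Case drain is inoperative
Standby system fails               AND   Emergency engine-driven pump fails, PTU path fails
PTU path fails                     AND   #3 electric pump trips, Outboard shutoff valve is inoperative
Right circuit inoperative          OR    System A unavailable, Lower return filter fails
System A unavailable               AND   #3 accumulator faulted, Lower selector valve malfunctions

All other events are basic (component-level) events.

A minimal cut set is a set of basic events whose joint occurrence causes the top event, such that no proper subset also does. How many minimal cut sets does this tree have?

9

System A unavailable [AND]: one cut set from each child combined → 1 × 1 = 1 cut set(s).
Right circuit inoperative [OR]: union of children's cut sets → 2 cut set(s).
PTU path fails [AND]: one cut set from each child combined → 1 × 1 = 1 cut set(s).
Standby system fails [AND]: one cut set from each child combined → 1 × 1 = 1 cut set(s).
Left circuit inoperative [OR]: union of children's cut sets → 4 cut set(s).
System B lost [AND]: one cut set from each child combined → 1 × 1 = 1 cut set(s).
System A 2 unavailable [OR]: union of children's cut sets → 3 cut set(s).
Aircraft hydraulic pressure lost [OR]: union of children's cut sets → 9 cut set(s).
Minimal cut sets: {#3 accumulator faulted, Lower selector valve malfunctions}; {Lower return filter fails}; {#3 PTU faulted}; {#3 electric pump trips, Emergency engine-driven pump fails, Outboard shutoff valve is inoperative}; {Reservoir stuck}; {Case drain is inoperative}; {Primary pressure line offline}; {Accumulator 2 faulted}; {Return filter 2 is down, Upper selector valve 2 malfunctions}.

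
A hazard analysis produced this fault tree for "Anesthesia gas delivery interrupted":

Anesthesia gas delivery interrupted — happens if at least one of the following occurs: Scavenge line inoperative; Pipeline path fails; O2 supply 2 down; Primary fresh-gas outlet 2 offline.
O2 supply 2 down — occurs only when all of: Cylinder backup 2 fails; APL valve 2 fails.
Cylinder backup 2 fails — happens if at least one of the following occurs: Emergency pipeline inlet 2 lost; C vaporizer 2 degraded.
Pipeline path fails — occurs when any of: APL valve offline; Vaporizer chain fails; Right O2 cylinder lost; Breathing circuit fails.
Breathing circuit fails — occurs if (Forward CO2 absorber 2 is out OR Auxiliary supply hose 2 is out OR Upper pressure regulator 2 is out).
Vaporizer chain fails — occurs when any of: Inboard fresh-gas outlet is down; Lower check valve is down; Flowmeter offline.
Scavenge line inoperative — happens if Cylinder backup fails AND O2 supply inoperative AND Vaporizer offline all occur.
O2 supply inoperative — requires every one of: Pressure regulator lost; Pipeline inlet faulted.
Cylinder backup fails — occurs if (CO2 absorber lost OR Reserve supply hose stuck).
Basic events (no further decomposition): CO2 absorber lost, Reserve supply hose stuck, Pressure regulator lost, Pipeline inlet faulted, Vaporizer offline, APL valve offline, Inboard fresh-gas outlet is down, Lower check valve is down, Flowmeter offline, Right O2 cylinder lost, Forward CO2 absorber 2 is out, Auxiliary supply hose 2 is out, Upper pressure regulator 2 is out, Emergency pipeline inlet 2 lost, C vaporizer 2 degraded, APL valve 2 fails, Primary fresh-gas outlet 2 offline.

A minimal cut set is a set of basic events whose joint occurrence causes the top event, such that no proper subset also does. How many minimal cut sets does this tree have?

Cylinder backup fails [OR]: union of children's cut sets → 2 cut set(s).
O2 supply inoperative [AND]: one cut set from each child combined → 1 × 1 = 1 cut set(s).
Scavenge line inoperative [AND]: one cut set from each child combined → 2 × 1 × 1 = 2 cut set(s).
Vaporizer chain fails [OR]: union of children's cut sets → 3 cut set(s).
Breathing circuit fails [OR]: union of children's cut sets → 3 cut set(s).
Pipeline path fails [OR]: union of children's cut sets → 8 cut set(s).
Cylinder backup 2 fails [OR]: union of children's cut sets → 2 cut set(s).
O2 supply 2 down [AND]: one cut set from each child combined → 2 × 1 = 2 cut set(s).
Anesthesia gas delivery interrupted [OR]: union of children's cut sets → 13 cut set(s).

13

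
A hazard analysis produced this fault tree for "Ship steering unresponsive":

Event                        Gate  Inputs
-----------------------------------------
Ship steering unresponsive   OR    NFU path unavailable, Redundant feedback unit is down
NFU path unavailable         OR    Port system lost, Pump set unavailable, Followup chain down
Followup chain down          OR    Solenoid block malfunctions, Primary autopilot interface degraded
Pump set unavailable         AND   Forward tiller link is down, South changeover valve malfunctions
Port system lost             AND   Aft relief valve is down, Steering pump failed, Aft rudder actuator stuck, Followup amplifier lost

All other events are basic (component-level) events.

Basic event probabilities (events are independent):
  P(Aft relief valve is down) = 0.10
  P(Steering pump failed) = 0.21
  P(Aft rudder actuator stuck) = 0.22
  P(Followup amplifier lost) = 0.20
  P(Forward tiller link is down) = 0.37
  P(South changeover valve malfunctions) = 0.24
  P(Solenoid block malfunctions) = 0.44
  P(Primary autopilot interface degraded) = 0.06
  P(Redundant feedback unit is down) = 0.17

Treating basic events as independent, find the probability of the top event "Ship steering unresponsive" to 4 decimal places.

0.6023

P(Port system lost) [AND] = 0.10 × 0.21 × 0.22 × 0.20 = 0.000924
P(Pump set unavailable) [AND] = 0.37 × 0.24 = 0.088800
P(Followup chain down) [OR] = 1 − (1−0.44) × (1−0.06) = 0.473600
P(NFU path unavailable) [OR] = 1 − (1−0.000924) × (1−0.088800) × (1−0.473600) = 0.520788
P(Ship steering unresponsive) [OR] = 1 − (1−0.520788) × (1−0.17) = 0.602254
Rounded to 4 decimal places: P(Ship steering unresponsive) ≈ 0.6023.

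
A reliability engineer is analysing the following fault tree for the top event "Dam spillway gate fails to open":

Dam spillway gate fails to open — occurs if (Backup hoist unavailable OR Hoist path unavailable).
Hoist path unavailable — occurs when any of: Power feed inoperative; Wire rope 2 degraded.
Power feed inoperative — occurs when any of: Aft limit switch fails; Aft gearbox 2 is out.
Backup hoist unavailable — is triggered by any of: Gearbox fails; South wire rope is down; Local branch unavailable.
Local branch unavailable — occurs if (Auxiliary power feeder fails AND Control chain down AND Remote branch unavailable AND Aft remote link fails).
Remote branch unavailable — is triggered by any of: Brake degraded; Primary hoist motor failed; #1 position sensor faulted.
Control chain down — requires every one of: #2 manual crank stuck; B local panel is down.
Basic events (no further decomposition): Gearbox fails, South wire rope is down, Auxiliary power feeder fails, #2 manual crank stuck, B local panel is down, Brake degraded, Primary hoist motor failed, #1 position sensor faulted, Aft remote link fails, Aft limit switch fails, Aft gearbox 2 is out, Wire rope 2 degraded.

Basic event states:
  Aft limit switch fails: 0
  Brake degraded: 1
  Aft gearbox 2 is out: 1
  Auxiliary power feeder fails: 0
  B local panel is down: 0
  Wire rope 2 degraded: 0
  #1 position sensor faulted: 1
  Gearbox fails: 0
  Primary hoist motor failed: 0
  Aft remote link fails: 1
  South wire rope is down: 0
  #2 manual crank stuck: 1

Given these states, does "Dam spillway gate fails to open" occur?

Yes

Control chain down [AND]: #2 manual crank stuck=occurs, B local panel is down=not → not all inputs occur → does not occur.
Remote branch unavailable [OR]: Brake degraded=occurs, Primary hoist motor failed=not, #1 position sensor faulted=occurs → at least one input occurs → occurs.
Local branch unavailable [AND]: Auxiliary power feeder fails=not, Control chain down=not, Remote branch unavailable=occurs, Aft remote link fails=occurs → not all inputs occur → does not occur.
Backup hoist unavailable [OR]: Gearbox fails=not, South wire rope is down=not, Local branch unavailable=not → no input occurs → does not occur.
Power feed inoperative [OR]: Aft limit switch fails=not, Aft gearbox 2 is out=occurs → at least one input occurs → occurs.
Hoist path unavailable [OR]: Power feed inoperative=occurs, Wire rope 2 degraded=not → at least one input occurs → occurs.
Dam spillway gate fails to open [OR]: Backup hoist unavailable=not, Hoist path unavailable=occurs → at least one input occurs → occurs.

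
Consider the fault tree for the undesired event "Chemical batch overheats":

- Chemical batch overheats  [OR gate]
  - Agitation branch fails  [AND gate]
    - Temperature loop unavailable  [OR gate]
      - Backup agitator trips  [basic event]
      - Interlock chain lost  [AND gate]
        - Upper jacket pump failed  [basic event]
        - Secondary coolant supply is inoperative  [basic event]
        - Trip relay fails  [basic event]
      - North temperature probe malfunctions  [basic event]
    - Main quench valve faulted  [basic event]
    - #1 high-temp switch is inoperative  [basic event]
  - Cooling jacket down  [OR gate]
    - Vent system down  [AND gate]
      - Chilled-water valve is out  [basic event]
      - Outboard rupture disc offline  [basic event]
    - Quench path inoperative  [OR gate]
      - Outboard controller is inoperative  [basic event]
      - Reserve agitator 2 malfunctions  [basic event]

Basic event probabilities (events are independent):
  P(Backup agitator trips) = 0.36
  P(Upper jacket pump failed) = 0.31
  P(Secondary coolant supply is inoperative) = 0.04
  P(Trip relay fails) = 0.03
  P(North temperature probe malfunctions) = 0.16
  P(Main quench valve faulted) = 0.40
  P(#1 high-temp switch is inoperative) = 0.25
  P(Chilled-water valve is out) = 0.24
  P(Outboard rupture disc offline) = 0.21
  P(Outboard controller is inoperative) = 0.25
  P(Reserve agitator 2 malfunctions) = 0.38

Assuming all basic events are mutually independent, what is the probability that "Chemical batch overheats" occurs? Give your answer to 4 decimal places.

0.5789

P(Interlock chain lost) [AND] = 0.31 × 0.04 × 0.03 = 0.000372
P(Temperature loop unavailable) [OR] = 1 − (1−0.36) × (1−0.000372) × (1−0.16) = 0.462600
P(Agitation branch fails) [AND] = 0.462600 × 0.40 × 0.25 = 0.046260
P(Vent system down) [AND] = 0.24 × 0.21 = 0.050400
P(Quench path inoperative) [OR] = 1 − (1−0.25) × (1−0.38) = 0.535000
P(Cooling jacket down) [OR] = 1 − (1−0.050400) × (1−0.535000) = 0.558436
P(Chemical batch overheats) [OR] = 1 − (1−0.046260) × (1−0.558436) = 0.578863
Rounded to 4 decimal places: P(Chemical batch overheats) ≈ 0.5789.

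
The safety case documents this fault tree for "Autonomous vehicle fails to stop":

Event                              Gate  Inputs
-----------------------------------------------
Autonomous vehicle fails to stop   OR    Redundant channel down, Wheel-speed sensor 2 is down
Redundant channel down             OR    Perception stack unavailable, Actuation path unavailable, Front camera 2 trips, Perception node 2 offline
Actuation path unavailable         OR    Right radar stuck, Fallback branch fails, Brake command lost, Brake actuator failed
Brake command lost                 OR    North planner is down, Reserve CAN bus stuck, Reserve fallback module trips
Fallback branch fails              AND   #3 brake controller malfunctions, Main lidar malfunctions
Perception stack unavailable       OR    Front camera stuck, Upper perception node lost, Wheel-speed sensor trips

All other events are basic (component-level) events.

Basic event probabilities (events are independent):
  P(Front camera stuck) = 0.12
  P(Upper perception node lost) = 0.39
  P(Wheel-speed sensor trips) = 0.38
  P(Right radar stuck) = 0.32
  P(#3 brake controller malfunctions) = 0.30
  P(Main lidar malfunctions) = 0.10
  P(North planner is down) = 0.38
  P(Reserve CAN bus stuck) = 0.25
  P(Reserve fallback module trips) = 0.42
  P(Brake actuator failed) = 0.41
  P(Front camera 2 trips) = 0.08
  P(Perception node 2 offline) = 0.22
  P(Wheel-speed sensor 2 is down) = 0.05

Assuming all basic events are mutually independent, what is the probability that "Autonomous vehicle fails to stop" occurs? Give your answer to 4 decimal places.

P(Perception stack unavailable) [OR] = 1 − (1−0.12) × (1−0.39) × (1−0.38) = 0.667184
P(Fallback branch fails) [AND] = 0.30 × 0.10 = 0.030000
P(Brake command lost) [OR] = 1 − (1−0.38) × (1−0.25) × (1−0.42) = 0.730300
P(Actuation path unavailable) [OR] = 1 − (1−0.32) × (1−0.030000) × (1−0.730300) × (1−0.41) = 0.895042
P(Redundant channel down) [OR] = 1 − (1−0.667184) × (1−0.895042) × (1−0.08) × (1−0.22) = 0.974933
P(Autonomous vehicle fails to stop) [OR] = 1 − (1−0.974933) × (1−0.05) = 0.976186
Rounded to 4 decimal places: P(Autonomous vehicle fails to stop) ≈ 0.9762.

0.9762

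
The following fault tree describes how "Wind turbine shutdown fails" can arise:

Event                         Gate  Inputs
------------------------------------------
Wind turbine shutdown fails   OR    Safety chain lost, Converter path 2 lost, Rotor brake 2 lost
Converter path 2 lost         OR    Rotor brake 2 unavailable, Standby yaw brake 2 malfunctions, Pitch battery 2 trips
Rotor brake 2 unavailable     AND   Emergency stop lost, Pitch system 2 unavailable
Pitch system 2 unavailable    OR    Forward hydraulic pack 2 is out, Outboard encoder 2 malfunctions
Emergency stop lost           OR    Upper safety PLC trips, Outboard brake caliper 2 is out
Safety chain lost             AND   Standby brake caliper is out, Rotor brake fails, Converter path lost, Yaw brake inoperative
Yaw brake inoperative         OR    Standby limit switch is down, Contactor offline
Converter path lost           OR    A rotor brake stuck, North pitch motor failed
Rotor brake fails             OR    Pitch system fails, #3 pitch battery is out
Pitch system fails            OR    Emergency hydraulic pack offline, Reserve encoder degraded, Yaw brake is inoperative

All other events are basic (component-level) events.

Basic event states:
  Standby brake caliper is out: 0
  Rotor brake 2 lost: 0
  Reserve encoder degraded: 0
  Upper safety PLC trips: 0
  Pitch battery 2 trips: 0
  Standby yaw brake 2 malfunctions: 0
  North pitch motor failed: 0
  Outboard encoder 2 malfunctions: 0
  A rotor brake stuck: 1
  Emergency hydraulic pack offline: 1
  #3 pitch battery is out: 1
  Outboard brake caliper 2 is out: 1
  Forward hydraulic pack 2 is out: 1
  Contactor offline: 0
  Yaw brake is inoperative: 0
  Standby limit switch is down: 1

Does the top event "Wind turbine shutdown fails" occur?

Yes

Pitch system fails [OR]: Emergency hydraulic pack offline=occurs, Reserve encoder degraded=not, Yaw brake is inoperative=not → at least one input occurs → occurs.
Rotor brake fails [OR]: Pitch system fails=occurs, #3 pitch battery is out=occurs → at least one input occurs → occurs.
Converter path lost [OR]: A rotor brake stuck=occurs, North pitch motor failed=not → at least one input occurs → occurs.
Yaw brake inoperative [OR]: Standby limit switch is down=occurs, Contactor offline=not → at least one input occurs → occurs.
Safety chain lost [AND]: Standby brake caliper is out=not, Rotor brake fails=occurs, Converter path lost=occurs, Yaw brake inoperative=occurs → not all inputs occur → does not occur.
Emergency stop lost [OR]: Upper safety PLC trips=not, Outboard brake caliper 2 is out=occurs → at least one input occurs → occurs.
Pitch system 2 unavailable [OR]: Forward hydraulic pack 2 is out=occurs, Outboard encoder 2 malfunctions=not → at least one input occurs → occurs.
Rotor brake 2 unavailable [AND]: Emergency stop lost=occurs, Pitch system 2 unavailable=occurs → all inputs occur → occurs.
Converter path 2 lost [OR]: Rotor brake 2 unavailable=occurs, Standby yaw brake 2 malfunctions=not, Pitch battery 2 trips=not → at least one input occurs → occurs.
Wind turbine shutdown fails [OR]: Safety chain lost=not, Converter path 2 lost=occurs, Rotor brake 2 lost=not → at least one input occurs → occurs.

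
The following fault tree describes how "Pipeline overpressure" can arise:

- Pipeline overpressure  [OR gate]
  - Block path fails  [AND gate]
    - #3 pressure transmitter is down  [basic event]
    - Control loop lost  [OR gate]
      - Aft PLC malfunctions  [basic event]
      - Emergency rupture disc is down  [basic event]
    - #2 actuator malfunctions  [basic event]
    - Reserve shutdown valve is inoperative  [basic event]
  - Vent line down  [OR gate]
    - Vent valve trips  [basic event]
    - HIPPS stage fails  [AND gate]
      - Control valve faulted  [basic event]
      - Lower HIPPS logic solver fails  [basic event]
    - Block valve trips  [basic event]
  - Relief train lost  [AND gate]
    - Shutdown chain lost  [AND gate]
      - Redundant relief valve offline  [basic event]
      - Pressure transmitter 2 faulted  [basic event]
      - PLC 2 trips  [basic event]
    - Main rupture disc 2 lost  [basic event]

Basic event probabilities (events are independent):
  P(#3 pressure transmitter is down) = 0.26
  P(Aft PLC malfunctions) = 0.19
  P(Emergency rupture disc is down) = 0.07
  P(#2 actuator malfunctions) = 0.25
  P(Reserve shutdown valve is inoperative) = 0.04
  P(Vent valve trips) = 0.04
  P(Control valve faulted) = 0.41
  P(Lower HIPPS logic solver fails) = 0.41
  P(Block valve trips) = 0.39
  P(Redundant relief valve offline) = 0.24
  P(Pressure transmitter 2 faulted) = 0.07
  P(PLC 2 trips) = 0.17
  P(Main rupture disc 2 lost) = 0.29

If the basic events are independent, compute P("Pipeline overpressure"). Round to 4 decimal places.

0.5136

P(Control loop lost) [OR] = 1 − (1−0.19) × (1−0.07) = 0.246700
P(Block path fails) [AND] = 0.26 × 0.246700 × 0.25 × 0.04 = 0.000641
P(HIPPS stage fails) [AND] = 0.41 × 0.41 = 0.168100
P(Vent line down) [OR] = 1 − (1−0.04) × (1−0.168100) × (1−0.39) = 0.512839
P(Shutdown chain lost) [AND] = 0.24 × 0.07 × 0.17 = 0.002856
P(Relief train lost) [AND] = 0.002856 × 0.29 = 0.000828
P(Pipeline overpressure) [OR] = 1 − (1−0.000641) × (1−0.512839) × (1−0.000828) = 0.513554
Rounded to 4 decimal places: P(Pipeline overpressure) ≈ 0.5136.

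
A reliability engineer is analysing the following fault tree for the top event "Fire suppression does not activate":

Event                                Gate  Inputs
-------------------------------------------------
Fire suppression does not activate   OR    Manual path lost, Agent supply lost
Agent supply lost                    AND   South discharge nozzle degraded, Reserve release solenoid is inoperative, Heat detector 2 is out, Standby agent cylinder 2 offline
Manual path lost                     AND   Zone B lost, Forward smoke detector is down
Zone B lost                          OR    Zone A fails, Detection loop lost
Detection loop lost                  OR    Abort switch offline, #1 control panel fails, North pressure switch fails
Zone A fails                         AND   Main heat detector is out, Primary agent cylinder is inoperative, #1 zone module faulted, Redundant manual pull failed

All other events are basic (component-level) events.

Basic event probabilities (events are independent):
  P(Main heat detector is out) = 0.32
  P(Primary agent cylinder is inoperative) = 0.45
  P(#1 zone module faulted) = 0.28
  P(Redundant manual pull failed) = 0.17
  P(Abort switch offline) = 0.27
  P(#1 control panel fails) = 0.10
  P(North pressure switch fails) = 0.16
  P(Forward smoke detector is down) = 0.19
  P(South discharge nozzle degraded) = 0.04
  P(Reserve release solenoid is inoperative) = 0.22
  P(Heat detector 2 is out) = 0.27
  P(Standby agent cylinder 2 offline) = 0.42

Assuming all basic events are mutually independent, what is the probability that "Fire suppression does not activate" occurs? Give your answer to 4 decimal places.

0.0868

P(Zone A fails) [AND] = 0.32 × 0.45 × 0.28 × 0.17 = 0.006854
P(Detection loop lost) [OR] = 1 − (1−0.27) × (1−0.10) × (1−0.16) = 0.448120
P(Zone B lost) [OR] = 1 − (1−0.006854) × (1−0.448120) = 0.451903
P(Manual path lost) [AND] = 0.451903 × 0.19 = 0.085862
P(Agent supply lost) [AND] = 0.04 × 0.22 × 0.27 × 0.42 = 0.000998
P(Fire suppression does not activate) [OR] = 1 − (1−0.085862) × (1−0.000998) = 0.086774
Rounded to 4 decimal places: P(Fire suppression does not activate) ≈ 0.0868.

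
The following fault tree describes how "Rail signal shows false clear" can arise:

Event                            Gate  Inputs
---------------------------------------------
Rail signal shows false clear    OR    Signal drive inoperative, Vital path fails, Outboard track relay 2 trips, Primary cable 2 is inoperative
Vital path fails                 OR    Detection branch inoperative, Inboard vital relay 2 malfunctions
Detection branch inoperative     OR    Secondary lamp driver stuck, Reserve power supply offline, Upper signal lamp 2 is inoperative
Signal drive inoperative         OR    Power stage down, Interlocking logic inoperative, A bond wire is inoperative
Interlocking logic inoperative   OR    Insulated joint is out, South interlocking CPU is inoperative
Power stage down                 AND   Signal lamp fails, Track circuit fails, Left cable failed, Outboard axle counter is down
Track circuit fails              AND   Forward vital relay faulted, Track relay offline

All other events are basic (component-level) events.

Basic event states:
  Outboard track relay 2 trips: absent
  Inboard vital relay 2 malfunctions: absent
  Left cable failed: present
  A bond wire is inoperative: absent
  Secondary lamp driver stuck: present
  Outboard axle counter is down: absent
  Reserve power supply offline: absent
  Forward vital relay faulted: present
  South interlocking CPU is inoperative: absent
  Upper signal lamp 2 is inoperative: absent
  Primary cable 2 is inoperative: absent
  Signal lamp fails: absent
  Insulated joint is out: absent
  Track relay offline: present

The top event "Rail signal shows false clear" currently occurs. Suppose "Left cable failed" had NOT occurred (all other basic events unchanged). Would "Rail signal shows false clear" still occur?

Counterfactual: set "Left cable failed" to not occurred.
Track circuit fails [AND]: Forward vital relay faulted=occurs, Track relay offline=occurs → all inputs occur → occurs.
Power stage down [AND]: Signal lamp fails=not, Track circuit fails=occurs, Left cable failed=not, Outboard axle counter is down=not → not all inputs occur → does not occur.
Interlocking logic inoperative [OR]: Insulated joint is out=not, South interlocking CPU is inoperative=not → no input occurs → does not occur.
Signal drive inoperative [OR]: Power stage down=not, Interlocking logic inoperative=not, A bond wire is inoperative=not → no input occurs → does not occur.
Detection branch inoperative [OR]: Secondary lamp driver stuck=occurs, Reserve power supply offline=not, Upper signal lamp 2 is inoperative=not → at least one input occurs → occurs.
Vital path fails [OR]: Detection branch inoperative=occurs, Inboard vital relay 2 malfunctions=not → at least one input occurs → occurs.
Rail signal shows false clear [OR]: Signal drive inoperative=not, Vital path fails=occurs, Outboard track relay 2 trips=not, Primary cable 2 is inoperative=not → at least one input occurs → occurs.

Yes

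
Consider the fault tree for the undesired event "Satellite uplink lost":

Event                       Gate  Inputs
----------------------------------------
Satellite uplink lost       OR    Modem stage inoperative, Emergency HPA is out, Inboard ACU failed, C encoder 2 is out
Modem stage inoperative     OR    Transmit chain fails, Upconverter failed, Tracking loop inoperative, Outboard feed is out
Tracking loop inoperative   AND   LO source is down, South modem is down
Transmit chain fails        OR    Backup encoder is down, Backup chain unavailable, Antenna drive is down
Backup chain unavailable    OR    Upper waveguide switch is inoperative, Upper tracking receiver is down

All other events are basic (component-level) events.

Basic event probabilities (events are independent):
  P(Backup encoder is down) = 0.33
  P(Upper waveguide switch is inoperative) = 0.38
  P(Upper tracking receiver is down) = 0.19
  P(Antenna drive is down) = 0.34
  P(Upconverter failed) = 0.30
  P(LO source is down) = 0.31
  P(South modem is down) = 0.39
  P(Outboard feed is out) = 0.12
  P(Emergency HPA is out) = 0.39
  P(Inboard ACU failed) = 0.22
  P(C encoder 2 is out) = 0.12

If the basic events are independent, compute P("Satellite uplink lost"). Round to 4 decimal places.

P(Backup chain unavailable) [OR] = 1 − (1−0.38) × (1−0.19) = 0.497800
P(Transmit chain fails) [OR] = 1 − (1−0.33) × (1−0.497800) × (1−0.34) = 0.777927
P(Tracking loop inoperative) [AND] = 0.31 × 0.39 = 0.120900
P(Modem stage inoperative) [OR] = 1 − (1−0.777927) × (1−0.30) × (1−0.120900) × (1−0.12) = 0.879742
P(Satellite uplink lost) [OR] = 1 − (1−0.879742) × (1−0.39) × (1−0.22) × (1−0.12) = 0.949647
Rounded to 4 decimal places: P(Satellite uplink lost) ≈ 0.9496.

0.9496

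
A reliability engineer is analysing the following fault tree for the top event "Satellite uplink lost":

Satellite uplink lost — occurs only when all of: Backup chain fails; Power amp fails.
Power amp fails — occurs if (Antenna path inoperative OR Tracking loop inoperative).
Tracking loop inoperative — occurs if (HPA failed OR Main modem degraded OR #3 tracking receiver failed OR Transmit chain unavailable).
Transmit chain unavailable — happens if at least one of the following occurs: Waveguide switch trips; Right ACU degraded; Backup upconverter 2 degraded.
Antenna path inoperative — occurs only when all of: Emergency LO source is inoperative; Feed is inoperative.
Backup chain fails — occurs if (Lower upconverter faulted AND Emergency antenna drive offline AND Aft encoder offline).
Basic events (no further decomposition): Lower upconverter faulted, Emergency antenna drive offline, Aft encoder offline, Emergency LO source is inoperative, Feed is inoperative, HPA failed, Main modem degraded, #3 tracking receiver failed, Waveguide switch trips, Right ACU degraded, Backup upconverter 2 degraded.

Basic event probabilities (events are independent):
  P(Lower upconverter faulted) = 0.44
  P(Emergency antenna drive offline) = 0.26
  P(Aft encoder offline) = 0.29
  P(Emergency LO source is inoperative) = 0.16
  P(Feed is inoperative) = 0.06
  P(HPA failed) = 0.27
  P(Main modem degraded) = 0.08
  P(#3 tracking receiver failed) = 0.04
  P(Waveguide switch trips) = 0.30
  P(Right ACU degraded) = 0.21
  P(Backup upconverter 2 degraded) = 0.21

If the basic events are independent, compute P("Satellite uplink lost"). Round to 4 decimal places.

P(Backup chain fails) [AND] = 0.44 × 0.26 × 0.29 = 0.033176
P(Antenna path inoperative) [AND] = 0.16 × 0.06 = 0.009600
P(Transmit chain unavailable) [OR] = 1 − (1−0.30) × (1−0.21) × (1−0.21) = 0.563130
P(Tracking loop inoperative) [OR] = 1 − (1−0.27) × (1−0.08) × (1−0.04) × (1−0.563130) = 0.718334
P(Power amp fails) [OR] = 1 − (1−0.009600) × (1−0.718334) = 0.721038
P(Satellite uplink lost) [AND] = 0.033176 × 0.721038 = 0.023921
Rounded to 4 decimal places: P(Satellite uplink lost) ≈ 0.0239.

0.0239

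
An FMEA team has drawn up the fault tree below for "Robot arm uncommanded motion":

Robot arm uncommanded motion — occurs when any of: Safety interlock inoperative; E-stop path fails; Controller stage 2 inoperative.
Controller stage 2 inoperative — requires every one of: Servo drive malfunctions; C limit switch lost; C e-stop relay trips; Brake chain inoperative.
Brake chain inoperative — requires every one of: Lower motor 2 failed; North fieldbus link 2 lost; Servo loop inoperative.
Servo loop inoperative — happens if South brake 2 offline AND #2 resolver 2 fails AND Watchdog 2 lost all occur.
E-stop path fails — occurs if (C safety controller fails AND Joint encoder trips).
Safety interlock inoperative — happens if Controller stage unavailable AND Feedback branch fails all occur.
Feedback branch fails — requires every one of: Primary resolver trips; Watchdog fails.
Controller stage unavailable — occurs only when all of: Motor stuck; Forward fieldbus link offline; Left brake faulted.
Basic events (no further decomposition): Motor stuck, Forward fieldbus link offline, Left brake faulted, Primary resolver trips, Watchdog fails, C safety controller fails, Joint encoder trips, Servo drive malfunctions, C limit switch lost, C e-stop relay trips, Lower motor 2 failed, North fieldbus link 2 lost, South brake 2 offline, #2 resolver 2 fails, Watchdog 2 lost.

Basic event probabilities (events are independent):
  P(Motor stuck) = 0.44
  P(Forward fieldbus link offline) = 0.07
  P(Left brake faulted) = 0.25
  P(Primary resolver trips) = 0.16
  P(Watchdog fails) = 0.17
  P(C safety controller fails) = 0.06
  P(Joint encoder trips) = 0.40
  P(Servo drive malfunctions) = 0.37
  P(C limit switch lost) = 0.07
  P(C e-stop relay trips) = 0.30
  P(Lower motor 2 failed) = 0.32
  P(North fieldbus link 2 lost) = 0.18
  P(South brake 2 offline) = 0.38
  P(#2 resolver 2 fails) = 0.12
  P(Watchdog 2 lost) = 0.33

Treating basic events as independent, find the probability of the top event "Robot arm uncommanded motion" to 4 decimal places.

P(Controller stage unavailable) [AND] = 0.44 × 0.07 × 0.25 = 0.007700
P(Feedback branch fails) [AND] = 0.16 × 0.17 = 0.027200
P(Safety interlock inoperative) [AND] = 0.007700 × 0.027200 = 0.000209
P(E-stop path fails) [AND] = 0.06 × 0.40 = 0.024000
P(Servo loop inoperative) [AND] = 0.38 × 0.12 × 0.33 = 0.015048
P(Brake chain inoperative) [AND] = 0.32 × 0.18 × 0.015048 = 0.000867
P(Controller stage 2 inoperative) [AND] = 0.37 × 0.07 × 0.30 × 0.000867 = 0.000007
P(Robot arm uncommanded motion) [OR] = 1 − (1−0.000209) × (1−0.024000) × (1−0.000007) = 0.024211
Rounded to 4 decimal places: P(Robot arm uncommanded motion) ≈ 0.0242.

0.0242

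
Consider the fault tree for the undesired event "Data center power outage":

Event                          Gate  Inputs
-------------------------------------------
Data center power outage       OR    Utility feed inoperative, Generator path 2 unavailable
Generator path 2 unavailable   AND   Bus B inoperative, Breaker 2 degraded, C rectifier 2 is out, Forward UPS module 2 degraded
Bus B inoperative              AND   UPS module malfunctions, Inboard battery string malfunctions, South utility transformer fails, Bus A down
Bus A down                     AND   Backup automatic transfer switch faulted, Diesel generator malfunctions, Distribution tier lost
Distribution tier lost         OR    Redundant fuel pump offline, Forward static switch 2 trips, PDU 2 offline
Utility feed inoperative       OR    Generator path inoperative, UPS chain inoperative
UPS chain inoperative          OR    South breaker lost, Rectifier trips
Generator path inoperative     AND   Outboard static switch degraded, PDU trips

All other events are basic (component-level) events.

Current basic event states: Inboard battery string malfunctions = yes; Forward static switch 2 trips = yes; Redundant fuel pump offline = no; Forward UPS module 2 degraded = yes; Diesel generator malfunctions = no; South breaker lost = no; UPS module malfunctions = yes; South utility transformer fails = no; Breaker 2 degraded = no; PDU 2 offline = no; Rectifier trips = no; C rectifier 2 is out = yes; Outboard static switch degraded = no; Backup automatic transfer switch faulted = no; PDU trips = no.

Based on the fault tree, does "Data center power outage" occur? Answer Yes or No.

No

Generator path inoperative [AND]: Outboard static switch degraded=not, PDU trips=not → not all inputs occur → does not occur.
UPS chain inoperative [OR]: South breaker lost=not, Rectifier trips=not → no input occurs → does not occur.
Utility feed inoperative [OR]: Generator path inoperative=not, UPS chain inoperative=not → no input occurs → does not occur.
Distribution tier lost [OR]: Redundant fuel pump offline=not, Forward static switch 2 trips=occurs, PDU 2 offline=not → at least one input occurs → occurs.
Bus A down [AND]: Backup automatic transfer switch faulted=not, Diesel generator malfunctions=not, Distribution tier lost=occurs → not all inputs occur → does not occur.
Bus B inoperative [AND]: UPS module malfunctions=occurs, Inboard battery string malfunctions=occurs, South utility transformer fails=not, Bus A down=not → not all inputs occur → does not occur.
Generator path 2 unavailable [AND]: Bus B inoperative=not, Breaker 2 degraded=not, C rectifier 2 is out=occurs, Forward UPS module 2 degraded=occurs → not all inputs occur → does not occur.
Data center power outage [OR]: Utility feed inoperative=not, Generator path 2 unavailable=not → no input occurs → does not occur.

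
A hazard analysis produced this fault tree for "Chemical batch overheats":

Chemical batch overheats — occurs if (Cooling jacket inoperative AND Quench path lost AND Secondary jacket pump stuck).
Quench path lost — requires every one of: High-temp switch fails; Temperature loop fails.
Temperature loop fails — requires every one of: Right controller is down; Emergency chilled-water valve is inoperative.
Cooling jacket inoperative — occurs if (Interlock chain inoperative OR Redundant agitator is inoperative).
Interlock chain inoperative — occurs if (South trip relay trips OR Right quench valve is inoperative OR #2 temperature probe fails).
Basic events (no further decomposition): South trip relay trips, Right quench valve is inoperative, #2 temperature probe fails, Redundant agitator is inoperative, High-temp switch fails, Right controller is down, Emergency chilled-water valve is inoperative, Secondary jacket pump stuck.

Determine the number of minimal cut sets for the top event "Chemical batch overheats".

4

Interlock chain inoperative [OR]: union of children's cut sets → 3 cut set(s).
Cooling jacket inoperative [OR]: union of children's cut sets → 4 cut set(s).
Temperature loop fails [AND]: one cut set from each child combined → 1 × 1 = 1 cut set(s).
Quench path lost [AND]: one cut set from each child combined → 1 × 1 = 1 cut set(s).
Chemical batch overheats [AND]: one cut set from each child combined → 4 × 1 × 1 = 4 cut set(s).
Minimal cut sets: {Emergency chilled-water valve is inoperative, High-temp switch fails, Right controller is down, Secondary jacket pump stuck, South trip relay trips}; {Emergency chilled-water valve is inoperative, High-temp switch fails, Right controller is down, Right quench valve is inoperative, Secondary jacket pump stuck}; {#2 temperature probe fails, Emergency chilled-water valve is inoperative, High-temp switch fails, Right controller is down, Secondary jacket pump stuck}; {Emergency chilled-water valve is inoperative, High-temp switch fails, Redundant agitator is inoperative, Right controller is down, Secondary jacket pump stuck}.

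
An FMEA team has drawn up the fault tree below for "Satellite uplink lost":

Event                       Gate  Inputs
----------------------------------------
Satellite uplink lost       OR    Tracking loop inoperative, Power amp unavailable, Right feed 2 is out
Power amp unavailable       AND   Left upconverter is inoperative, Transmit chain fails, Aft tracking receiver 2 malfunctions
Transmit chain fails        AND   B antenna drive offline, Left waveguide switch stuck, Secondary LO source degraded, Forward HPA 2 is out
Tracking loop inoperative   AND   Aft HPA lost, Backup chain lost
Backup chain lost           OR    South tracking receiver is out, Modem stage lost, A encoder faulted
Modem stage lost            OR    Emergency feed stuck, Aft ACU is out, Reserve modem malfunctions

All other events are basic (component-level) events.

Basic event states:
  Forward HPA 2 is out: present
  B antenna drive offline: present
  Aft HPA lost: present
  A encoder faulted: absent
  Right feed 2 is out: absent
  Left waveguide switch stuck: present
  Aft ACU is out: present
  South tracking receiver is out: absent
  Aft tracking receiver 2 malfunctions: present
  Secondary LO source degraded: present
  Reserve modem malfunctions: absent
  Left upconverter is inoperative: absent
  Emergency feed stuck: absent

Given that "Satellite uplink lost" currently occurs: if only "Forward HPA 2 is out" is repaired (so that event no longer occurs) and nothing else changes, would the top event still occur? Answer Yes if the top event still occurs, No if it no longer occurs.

Counterfactual: set "Forward HPA 2 is out" to not occurred.
Modem stage lost [OR]: Emergency feed stuck=not, Aft ACU is out=occurs, Reserve modem malfunctions=not → at least one input occurs → occurs.
Backup chain lost [OR]: South tracking receiver is out=not, Modem stage lost=occurs, A encoder faulted=not → at least one input occurs → occurs.
Tracking loop inoperative [AND]: Aft HPA lost=occurs, Backup chain lost=occurs → all inputs occur → occurs.
Transmit chain fails [AND]: B antenna drive offline=occurs, Left waveguide switch stuck=occurs, Secondary LO source degraded=occurs, Forward HPA 2 is out=not → not all inputs occur → does not occur.
Power amp unavailable [AND]: Left upconverter is inoperative=not, Transmit chain fails=not, Aft tracking receiver 2 malfunctions=occurs → not all inputs occur → does not occur.
Satellite uplink lost [OR]: Tracking loop inoperative=occurs, Power amp unavailable=not, Right feed 2 is out=not → at least one input occurs → occurs.

Yes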